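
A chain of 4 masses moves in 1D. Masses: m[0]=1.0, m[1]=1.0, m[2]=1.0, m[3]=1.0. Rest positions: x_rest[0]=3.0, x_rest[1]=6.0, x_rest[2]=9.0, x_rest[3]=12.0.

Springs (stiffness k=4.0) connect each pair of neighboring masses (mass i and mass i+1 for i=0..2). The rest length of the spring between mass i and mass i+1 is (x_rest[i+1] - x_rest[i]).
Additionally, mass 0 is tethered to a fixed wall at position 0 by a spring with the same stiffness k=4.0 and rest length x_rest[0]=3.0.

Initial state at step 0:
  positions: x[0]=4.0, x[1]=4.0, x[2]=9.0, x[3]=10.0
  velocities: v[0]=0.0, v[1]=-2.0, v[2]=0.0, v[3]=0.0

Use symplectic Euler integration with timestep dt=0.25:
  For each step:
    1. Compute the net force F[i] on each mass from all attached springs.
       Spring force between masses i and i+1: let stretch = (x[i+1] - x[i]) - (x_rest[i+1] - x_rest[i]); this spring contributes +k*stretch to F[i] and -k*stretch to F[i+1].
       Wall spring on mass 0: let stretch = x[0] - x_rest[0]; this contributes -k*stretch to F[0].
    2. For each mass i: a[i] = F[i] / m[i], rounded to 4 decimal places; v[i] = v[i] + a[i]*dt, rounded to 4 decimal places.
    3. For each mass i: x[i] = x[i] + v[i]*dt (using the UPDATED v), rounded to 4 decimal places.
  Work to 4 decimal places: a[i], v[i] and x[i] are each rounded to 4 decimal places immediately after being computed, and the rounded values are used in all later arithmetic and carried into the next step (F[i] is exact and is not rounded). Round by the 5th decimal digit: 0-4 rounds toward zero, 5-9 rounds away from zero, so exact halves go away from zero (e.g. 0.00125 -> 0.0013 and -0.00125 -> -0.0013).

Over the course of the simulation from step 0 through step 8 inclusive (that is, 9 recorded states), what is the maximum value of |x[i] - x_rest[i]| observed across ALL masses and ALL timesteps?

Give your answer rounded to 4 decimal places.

Answer: 2.7062

Derivation:
Step 0: x=[4.0000 4.0000 9.0000 10.0000] v=[0.0000 -2.0000 0.0000 0.0000]
Step 1: x=[3.0000 4.7500 8.0000 10.5000] v=[-4.0000 3.0000 -4.0000 2.0000]
Step 2: x=[1.6875 5.8750 6.8125 11.1250] v=[-5.2500 4.5000 -4.7500 2.5000]
Step 3: x=[1.0000 6.1875 6.4688 11.4219] v=[-2.7500 1.2500 -1.3750 1.1875]
Step 4: x=[1.3594 5.2735 7.2930 11.2305] v=[1.4375 -3.6562 3.2968 -0.7656]
Step 5: x=[2.3575 3.8858 8.5967 10.8047] v=[3.9922 -5.5508 5.2148 -1.7031]
Step 6: x=[3.1483 3.2938 9.2747 10.5769] v=[3.1630 -2.3682 2.7119 -0.9111]
Step 7: x=[3.1884 4.1606 8.7830 10.7736] v=[0.1602 3.4672 -1.9668 0.7867]
Step 8: x=[2.6744 5.9400 7.6334 11.2226] v=[-2.0560 7.1174 -4.5986 1.7961]
Max displacement = 2.7062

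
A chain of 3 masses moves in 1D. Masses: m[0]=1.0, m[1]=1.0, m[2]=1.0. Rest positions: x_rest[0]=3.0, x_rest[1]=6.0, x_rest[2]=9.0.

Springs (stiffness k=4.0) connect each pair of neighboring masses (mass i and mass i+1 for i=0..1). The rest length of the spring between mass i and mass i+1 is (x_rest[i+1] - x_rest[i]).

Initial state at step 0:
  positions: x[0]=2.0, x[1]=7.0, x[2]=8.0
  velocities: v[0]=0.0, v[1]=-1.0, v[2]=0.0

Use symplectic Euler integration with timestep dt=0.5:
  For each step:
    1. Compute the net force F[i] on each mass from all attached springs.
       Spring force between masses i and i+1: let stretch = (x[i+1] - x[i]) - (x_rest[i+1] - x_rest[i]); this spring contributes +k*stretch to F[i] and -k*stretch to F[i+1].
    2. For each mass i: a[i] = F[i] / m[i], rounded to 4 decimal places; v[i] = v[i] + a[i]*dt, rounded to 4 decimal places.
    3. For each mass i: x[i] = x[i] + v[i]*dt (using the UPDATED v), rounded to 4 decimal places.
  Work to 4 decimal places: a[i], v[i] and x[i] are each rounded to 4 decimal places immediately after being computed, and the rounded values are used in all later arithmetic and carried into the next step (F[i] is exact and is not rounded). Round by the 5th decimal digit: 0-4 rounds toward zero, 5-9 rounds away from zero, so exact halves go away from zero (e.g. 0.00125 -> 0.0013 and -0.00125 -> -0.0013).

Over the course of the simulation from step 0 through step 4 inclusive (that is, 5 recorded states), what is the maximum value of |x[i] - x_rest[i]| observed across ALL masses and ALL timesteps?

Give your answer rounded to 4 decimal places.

Step 0: x=[2.0000 7.0000 8.0000] v=[0.0000 -1.0000 0.0000]
Step 1: x=[4.0000 2.5000 10.0000] v=[4.0000 -9.0000 4.0000]
Step 2: x=[1.5000 7.0000 7.5000] v=[-5.0000 9.0000 -5.0000]
Step 3: x=[1.5000 6.5000 7.5000] v=[0.0000 -1.0000 0.0000]
Step 4: x=[3.5000 2.0000 9.5000] v=[4.0000 -9.0000 4.0000]
Max displacement = 4.0000

Answer: 4.0000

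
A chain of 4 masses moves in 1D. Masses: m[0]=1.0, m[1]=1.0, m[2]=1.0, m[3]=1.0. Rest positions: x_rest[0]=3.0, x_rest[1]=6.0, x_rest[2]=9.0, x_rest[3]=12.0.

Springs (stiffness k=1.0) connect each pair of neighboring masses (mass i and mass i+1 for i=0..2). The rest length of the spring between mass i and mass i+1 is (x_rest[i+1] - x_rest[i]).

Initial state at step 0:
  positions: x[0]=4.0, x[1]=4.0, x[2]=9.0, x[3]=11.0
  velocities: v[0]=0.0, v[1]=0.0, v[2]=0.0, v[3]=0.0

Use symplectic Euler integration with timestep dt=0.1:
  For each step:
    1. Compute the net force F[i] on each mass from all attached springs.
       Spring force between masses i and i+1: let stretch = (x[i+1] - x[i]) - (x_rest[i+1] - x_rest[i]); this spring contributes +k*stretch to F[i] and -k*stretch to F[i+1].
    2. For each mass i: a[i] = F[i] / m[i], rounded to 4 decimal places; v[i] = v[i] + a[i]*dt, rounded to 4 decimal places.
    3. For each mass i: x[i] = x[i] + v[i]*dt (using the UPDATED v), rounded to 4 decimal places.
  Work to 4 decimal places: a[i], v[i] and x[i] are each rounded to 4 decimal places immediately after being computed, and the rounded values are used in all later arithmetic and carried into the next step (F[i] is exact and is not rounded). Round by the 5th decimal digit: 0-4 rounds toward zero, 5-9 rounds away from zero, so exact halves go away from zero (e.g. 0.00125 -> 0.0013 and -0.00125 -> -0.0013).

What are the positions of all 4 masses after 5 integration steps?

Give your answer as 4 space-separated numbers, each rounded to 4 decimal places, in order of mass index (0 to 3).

Step 0: x=[4.0000 4.0000 9.0000 11.0000] v=[0.0000 0.0000 0.0000 0.0000]
Step 1: x=[3.9700 4.0500 8.9700 11.0100] v=[-0.3000 0.5000 -0.3000 0.1000]
Step 2: x=[3.9108 4.1484 8.9112 11.0296] v=[-0.5920 0.9840 -0.5880 0.1960]
Step 3: x=[3.8240 4.2921 8.8260 11.0580] v=[-0.8682 1.4365 -0.8524 0.2842]
Step 4: x=[3.7119 4.4764 8.7177 11.0941] v=[-1.1214 1.8431 -1.0826 0.3610]
Step 5: x=[3.5774 4.6955 8.5908 11.1364] v=[-1.3450 2.1908 -1.2691 0.4234]

Answer: 3.5774 4.6955 8.5908 11.1364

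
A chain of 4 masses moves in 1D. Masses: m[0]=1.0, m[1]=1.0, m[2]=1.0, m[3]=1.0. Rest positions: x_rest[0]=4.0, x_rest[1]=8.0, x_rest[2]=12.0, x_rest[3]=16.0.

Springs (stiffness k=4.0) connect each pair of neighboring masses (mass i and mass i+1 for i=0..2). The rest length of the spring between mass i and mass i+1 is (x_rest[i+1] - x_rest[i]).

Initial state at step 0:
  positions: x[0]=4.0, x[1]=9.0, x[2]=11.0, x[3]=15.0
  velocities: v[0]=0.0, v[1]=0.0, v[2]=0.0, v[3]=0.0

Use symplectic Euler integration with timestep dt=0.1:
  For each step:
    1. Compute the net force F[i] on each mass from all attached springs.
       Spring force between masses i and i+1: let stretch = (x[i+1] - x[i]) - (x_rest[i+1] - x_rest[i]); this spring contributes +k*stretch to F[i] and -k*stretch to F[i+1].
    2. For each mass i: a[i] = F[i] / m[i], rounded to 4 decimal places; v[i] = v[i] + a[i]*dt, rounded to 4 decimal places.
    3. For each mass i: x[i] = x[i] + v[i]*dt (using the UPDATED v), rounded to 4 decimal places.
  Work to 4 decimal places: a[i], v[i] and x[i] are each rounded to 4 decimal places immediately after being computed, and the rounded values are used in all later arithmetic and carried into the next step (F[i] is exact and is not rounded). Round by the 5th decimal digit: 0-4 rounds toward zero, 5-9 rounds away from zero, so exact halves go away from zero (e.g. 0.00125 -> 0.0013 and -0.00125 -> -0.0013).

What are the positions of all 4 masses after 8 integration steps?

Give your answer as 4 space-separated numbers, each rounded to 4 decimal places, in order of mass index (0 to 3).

Step 0: x=[4.0000 9.0000 11.0000 15.0000] v=[0.0000 0.0000 0.0000 0.0000]
Step 1: x=[4.0400 8.8800 11.0800 15.0000] v=[0.4000 -1.2000 0.8000 0.0000]
Step 2: x=[4.1136 8.6544 11.2288 15.0032] v=[0.7360 -2.2560 1.4880 0.0320]
Step 3: x=[4.2088 8.3501 11.4256 15.0154] v=[0.9523 -3.0426 1.9680 0.1222]
Step 4: x=[4.3097 8.0032 11.6430 15.0440] v=[1.0088 -3.4689 2.1737 0.2863]
Step 5: x=[4.3983 7.6542 11.8508 15.0966] v=[0.8862 -3.4904 2.0782 0.5259]
Step 6: x=[4.4572 7.3428 12.0206 15.1794] v=[0.5886 -3.1141 1.6979 0.8276]
Step 7: x=[4.4715 7.1031 12.1296 15.2958] v=[0.1428 -2.3972 1.0903 1.1641]
Step 8: x=[4.4310 6.9592 12.1642 15.4456] v=[-0.4046 -1.4392 0.3462 1.4976]

Answer: 4.4310 6.9592 12.1642 15.4456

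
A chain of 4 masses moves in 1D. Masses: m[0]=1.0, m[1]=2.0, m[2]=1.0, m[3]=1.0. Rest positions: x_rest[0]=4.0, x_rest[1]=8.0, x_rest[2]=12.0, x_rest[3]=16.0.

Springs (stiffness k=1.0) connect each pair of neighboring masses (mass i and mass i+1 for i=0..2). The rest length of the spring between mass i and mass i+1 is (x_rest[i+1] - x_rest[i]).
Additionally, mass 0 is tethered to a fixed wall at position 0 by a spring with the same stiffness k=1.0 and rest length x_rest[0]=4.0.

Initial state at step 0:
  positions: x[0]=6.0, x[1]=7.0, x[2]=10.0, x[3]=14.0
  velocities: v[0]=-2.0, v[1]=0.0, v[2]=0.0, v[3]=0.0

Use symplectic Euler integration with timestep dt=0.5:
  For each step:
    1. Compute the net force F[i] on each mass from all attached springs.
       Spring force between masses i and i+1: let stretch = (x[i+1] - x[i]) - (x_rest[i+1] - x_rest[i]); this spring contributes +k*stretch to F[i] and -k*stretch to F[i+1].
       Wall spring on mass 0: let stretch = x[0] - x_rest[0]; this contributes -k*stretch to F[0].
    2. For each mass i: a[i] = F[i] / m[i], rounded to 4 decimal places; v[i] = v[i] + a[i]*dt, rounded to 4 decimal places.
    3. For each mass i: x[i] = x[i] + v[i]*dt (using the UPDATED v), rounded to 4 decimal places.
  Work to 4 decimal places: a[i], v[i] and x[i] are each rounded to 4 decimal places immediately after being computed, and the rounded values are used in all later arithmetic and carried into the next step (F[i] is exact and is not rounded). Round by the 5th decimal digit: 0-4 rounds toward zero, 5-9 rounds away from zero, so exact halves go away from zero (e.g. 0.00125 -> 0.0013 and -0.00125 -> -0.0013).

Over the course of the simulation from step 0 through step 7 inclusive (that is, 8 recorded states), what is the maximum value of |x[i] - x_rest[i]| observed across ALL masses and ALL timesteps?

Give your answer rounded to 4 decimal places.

Step 0: x=[6.0000 7.0000 10.0000 14.0000] v=[-2.0000 0.0000 0.0000 0.0000]
Step 1: x=[3.7500 7.2500 10.2500 14.0000] v=[-4.5000 0.5000 0.5000 0.0000]
Step 2: x=[1.4375 7.4375 10.6875 14.0625] v=[-4.6250 0.3750 0.8750 0.1250]
Step 3: x=[0.2656 7.2813 11.1563 14.2813] v=[-2.3438 -0.3125 0.9375 0.4375]
Step 4: x=[0.7813 6.7325 11.4376 14.7188] v=[1.0313 -1.0977 0.5625 0.8750]
Step 5: x=[2.5895 6.0279 11.3629 15.3360] v=[3.6163 -1.4093 -0.1495 1.2344]
Step 6: x=[4.6099 5.5603 10.9477 15.9600] v=[4.0408 -0.9352 -0.8305 1.2479]
Step 7: x=[5.7155 5.6474 10.4387 16.3309] v=[2.2111 0.1741 -1.0181 0.7418]
Max displacement = 3.7344

Answer: 3.7344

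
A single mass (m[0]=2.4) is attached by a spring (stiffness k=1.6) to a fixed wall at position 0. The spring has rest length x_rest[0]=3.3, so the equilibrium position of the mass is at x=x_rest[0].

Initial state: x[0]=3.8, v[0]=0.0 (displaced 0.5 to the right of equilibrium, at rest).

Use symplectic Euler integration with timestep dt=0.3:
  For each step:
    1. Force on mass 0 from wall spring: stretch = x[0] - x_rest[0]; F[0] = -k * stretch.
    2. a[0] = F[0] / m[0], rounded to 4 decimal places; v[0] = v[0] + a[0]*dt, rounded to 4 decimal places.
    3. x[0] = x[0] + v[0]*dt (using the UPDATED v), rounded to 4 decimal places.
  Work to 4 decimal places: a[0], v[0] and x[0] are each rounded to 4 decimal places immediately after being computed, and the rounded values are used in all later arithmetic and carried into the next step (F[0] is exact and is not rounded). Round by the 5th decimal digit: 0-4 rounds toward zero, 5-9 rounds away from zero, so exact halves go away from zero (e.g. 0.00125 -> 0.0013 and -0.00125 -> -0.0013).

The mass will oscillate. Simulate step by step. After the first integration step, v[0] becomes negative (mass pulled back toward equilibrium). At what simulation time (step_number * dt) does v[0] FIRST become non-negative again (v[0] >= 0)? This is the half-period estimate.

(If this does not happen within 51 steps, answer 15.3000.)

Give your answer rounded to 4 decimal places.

Step 0: x=[3.8000] v=[0.0000]
Step 1: x=[3.7700] v=[-0.1000]
Step 2: x=[3.7118] v=[-0.1940]
Step 3: x=[3.6289] v=[-0.2764]
Step 4: x=[3.5262] v=[-0.3422]
Step 5: x=[3.4100] v=[-0.3874]
Step 6: x=[3.2872] v=[-0.4094]
Step 7: x=[3.1651] v=[-0.4069]
Step 8: x=[3.0511] v=[-0.3799]
Step 9: x=[2.9521] v=[-0.3301]
Step 10: x=[2.8740] v=[-0.2605]
Step 11: x=[2.8214] v=[-0.1753]
Step 12: x=[2.7975] v=[-0.0796]
Step 13: x=[2.8038] v=[0.0209]
First v>=0 after going negative at step 13, time=3.9000

Answer: 3.9000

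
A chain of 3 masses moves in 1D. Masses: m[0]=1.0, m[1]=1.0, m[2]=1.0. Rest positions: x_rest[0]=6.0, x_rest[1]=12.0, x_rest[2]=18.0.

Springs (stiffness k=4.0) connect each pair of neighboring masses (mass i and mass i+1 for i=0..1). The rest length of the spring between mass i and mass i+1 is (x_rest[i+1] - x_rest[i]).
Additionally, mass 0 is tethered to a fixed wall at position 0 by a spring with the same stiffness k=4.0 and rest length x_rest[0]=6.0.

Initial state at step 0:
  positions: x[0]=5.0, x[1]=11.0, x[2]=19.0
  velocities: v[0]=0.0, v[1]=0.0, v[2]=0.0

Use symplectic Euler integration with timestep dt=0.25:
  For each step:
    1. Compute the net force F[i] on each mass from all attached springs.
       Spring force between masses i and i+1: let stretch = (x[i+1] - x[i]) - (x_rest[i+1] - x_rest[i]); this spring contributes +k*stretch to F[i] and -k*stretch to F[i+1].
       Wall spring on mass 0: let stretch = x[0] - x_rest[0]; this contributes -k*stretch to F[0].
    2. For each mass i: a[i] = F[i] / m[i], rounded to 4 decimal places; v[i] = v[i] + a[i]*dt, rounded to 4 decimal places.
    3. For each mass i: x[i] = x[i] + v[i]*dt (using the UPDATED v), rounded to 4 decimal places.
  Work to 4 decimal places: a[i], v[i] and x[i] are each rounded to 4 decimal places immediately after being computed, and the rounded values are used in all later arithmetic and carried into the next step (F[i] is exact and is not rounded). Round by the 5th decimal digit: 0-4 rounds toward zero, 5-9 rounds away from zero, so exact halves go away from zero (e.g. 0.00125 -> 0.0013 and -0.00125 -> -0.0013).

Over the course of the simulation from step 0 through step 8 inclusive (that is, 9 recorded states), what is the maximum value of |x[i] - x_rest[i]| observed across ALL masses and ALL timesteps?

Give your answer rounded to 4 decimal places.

Answer: 1.3184

Derivation:
Step 0: x=[5.0000 11.0000 19.0000] v=[0.0000 0.0000 0.0000]
Step 1: x=[5.2500 11.5000 18.5000] v=[1.0000 2.0000 -2.0000]
Step 2: x=[5.7500 12.1875 17.7500] v=[2.0000 2.7500 -3.0000]
Step 3: x=[6.4219 12.6563 17.1094] v=[2.6875 1.8750 -2.5625]
Step 4: x=[7.0469 12.6797 16.8555] v=[2.5000 0.0937 -1.0156]
Step 5: x=[7.3184 12.3389 17.0577] v=[1.0859 -1.3633 0.8086]
Step 6: x=[7.0154 11.9227 17.5802] v=[-1.2120 -1.6650 2.0898]
Step 7: x=[6.1854 11.6940 18.1883] v=[-3.3201 -0.9148 2.4323]
Step 8: x=[5.1862 11.7117 18.6728] v=[-3.9969 0.0709 1.9380]
Max displacement = 1.3184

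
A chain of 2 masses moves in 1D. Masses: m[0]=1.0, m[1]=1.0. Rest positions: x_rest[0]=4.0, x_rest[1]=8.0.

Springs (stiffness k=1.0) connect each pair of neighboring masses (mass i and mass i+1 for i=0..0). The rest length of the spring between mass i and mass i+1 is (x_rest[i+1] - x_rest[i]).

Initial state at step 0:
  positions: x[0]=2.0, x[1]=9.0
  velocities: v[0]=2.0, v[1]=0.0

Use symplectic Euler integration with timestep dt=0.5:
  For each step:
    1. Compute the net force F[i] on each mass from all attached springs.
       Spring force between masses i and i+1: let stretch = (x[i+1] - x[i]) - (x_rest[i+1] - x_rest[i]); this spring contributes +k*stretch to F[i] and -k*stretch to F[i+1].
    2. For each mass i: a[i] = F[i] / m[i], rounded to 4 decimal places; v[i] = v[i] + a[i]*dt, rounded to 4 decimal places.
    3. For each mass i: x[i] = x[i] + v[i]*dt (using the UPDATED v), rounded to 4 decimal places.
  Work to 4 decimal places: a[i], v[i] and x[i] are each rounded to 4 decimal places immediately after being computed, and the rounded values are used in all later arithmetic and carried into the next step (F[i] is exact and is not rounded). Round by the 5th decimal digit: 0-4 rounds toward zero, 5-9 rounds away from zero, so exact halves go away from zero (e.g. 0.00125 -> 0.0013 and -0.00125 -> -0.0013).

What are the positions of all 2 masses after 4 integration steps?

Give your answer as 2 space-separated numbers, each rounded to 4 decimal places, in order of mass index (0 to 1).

Answer: 7.2813 7.7188

Derivation:
Step 0: x=[2.0000 9.0000] v=[2.0000 0.0000]
Step 1: x=[3.7500 8.2500] v=[3.5000 -1.5000]
Step 2: x=[5.6250 7.3750] v=[3.7500 -1.7500]
Step 3: x=[6.9375 7.0625] v=[2.6250 -0.6250]
Step 4: x=[7.2813 7.7188] v=[0.6875 1.3125]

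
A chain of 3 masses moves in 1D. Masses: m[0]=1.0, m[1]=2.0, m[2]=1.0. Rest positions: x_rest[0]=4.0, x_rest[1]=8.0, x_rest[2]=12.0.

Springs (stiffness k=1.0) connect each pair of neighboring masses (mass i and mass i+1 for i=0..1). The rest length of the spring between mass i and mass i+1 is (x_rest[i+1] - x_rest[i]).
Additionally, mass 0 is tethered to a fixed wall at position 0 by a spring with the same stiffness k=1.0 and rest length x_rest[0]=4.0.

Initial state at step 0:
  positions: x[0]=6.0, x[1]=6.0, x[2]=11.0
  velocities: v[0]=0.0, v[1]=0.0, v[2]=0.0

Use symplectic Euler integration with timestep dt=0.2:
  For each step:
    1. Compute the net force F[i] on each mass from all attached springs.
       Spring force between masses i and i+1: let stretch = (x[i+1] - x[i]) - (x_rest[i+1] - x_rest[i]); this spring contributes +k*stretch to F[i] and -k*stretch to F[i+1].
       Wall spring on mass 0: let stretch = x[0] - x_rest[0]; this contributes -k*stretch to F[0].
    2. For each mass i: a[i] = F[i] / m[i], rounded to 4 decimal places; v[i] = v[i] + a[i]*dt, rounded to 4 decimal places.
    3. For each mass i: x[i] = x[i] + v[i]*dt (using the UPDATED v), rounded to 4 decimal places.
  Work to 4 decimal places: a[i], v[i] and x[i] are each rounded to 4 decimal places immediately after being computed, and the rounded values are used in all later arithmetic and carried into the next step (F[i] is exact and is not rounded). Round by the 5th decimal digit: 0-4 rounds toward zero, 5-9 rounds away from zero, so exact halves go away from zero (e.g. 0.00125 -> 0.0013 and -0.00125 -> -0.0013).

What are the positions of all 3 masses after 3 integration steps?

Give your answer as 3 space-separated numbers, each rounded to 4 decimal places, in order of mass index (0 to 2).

Step 0: x=[6.0000 6.0000 11.0000] v=[0.0000 0.0000 0.0000]
Step 1: x=[5.7600 6.1000 10.9600] v=[-1.2000 0.5000 -0.2000]
Step 2: x=[5.3032 6.2904 10.8856] v=[-2.2840 0.9520 -0.3720]
Step 3: x=[4.6738 6.5530 10.7874] v=[-3.1472 1.3128 -0.4910]

Answer: 4.6738 6.5530 10.7874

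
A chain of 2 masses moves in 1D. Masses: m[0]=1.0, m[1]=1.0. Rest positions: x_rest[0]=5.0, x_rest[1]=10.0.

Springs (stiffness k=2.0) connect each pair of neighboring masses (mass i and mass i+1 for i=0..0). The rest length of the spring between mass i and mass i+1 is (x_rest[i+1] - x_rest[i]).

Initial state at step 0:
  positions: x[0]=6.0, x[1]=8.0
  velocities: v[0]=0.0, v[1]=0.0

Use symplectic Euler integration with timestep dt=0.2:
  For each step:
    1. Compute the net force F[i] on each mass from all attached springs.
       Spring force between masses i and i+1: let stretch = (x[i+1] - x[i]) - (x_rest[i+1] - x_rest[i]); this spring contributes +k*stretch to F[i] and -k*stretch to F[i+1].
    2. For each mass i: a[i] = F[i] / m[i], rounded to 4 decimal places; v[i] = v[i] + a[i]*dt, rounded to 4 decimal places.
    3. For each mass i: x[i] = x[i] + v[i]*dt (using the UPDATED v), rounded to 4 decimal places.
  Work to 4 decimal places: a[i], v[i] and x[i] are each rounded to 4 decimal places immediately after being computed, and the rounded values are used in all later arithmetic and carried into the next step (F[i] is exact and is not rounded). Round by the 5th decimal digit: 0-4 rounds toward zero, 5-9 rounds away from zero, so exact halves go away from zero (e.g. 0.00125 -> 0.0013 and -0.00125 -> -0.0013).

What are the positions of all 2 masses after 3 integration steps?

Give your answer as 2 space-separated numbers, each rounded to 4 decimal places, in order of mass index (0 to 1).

Step 0: x=[6.0000 8.0000] v=[0.0000 0.0000]
Step 1: x=[5.7600 8.2400] v=[-1.2000 1.2000]
Step 2: x=[5.3184 8.6816] v=[-2.2080 2.2080]
Step 3: x=[4.7459 9.2541] v=[-2.8627 2.8627]

Answer: 4.7459 9.2541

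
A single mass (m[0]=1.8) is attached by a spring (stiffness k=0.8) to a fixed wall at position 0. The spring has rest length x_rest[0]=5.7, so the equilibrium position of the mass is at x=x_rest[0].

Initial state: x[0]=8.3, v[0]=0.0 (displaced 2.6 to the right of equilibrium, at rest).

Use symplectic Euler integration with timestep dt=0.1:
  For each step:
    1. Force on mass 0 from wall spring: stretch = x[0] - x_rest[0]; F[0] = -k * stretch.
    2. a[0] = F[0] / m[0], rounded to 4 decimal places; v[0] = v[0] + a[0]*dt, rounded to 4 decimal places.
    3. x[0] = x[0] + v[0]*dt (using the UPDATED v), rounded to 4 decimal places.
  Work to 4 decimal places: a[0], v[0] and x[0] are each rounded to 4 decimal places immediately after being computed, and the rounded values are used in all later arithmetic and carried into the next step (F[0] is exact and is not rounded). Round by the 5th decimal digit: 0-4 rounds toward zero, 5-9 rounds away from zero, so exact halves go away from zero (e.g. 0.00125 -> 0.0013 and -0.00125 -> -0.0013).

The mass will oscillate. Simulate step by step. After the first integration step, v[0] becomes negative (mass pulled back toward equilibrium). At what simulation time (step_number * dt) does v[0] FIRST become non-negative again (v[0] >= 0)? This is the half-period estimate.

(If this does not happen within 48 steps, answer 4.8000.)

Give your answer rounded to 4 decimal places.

Step 0: x=[8.3000] v=[0.0000]
Step 1: x=[8.2884] v=[-0.1156]
Step 2: x=[8.2653] v=[-0.2306]
Step 3: x=[8.2308] v=[-0.3446]
Step 4: x=[8.1851] v=[-0.4571]
Step 5: x=[8.1283] v=[-0.5676]
Step 6: x=[8.0608] v=[-0.6755]
Step 7: x=[7.9828] v=[-0.7804]
Step 8: x=[7.8946] v=[-0.8819]
Step 9: x=[7.7967] v=[-0.9794]
Step 10: x=[7.6894] v=[-1.0726]
Step 11: x=[7.5733] v=[-1.1610]
Step 12: x=[7.4489] v=[-1.2443]
Step 13: x=[7.3167] v=[-1.3220]
Step 14: x=[7.1773] v=[-1.3939]
Step 15: x=[7.0313] v=[-1.4596]
Step 16: x=[6.8794] v=[-1.5188]
Step 17: x=[6.7223] v=[-1.5712]
Step 18: x=[6.5606] v=[-1.6166]
Step 19: x=[6.3951] v=[-1.6549]
Step 20: x=[6.2265] v=[-1.6858]
Step 21: x=[6.0556] v=[-1.7092]
Step 22: x=[5.8831] v=[-1.7250]
Step 23: x=[5.7098] v=[-1.7331]
Step 24: x=[5.5365] v=[-1.7335]
Step 25: x=[5.3639] v=[-1.7262]
Step 26: x=[5.1928] v=[-1.7113]
Step 27: x=[5.0239] v=[-1.6888]
Step 28: x=[4.8580] v=[-1.6588]
Step 29: x=[4.6959] v=[-1.6214]
Step 30: x=[4.5382] v=[-1.5768]
Step 31: x=[4.3857] v=[-1.5252]
Step 32: x=[4.2390] v=[-1.4668]
Step 33: x=[4.0988] v=[-1.4019]
Step 34: x=[3.9657] v=[-1.3307]
Step 35: x=[3.8403] v=[-1.2536]
Step 36: x=[3.7232] v=[-1.1710]
Step 37: x=[3.6149] v=[-1.0831]
Step 38: x=[3.5159] v=[-0.9904]
Step 39: x=[3.4266] v=[-0.8933]
Step 40: x=[3.3474] v=[-0.7923]
Step 41: x=[3.2786] v=[-0.6877]
Step 42: x=[3.2206] v=[-0.5801]
Step 43: x=[3.1736] v=[-0.4699]
Step 44: x=[3.1378] v=[-0.3576]
Step 45: x=[3.1134] v=[-0.2437]
Step 46: x=[3.1005] v=[-0.1287]
Step 47: x=[3.0992] v=[-0.0132]
Step 48: x=[3.1094] v=[0.1024]
First v>=0 after going negative at step 48, time=4.8000

Answer: 4.8000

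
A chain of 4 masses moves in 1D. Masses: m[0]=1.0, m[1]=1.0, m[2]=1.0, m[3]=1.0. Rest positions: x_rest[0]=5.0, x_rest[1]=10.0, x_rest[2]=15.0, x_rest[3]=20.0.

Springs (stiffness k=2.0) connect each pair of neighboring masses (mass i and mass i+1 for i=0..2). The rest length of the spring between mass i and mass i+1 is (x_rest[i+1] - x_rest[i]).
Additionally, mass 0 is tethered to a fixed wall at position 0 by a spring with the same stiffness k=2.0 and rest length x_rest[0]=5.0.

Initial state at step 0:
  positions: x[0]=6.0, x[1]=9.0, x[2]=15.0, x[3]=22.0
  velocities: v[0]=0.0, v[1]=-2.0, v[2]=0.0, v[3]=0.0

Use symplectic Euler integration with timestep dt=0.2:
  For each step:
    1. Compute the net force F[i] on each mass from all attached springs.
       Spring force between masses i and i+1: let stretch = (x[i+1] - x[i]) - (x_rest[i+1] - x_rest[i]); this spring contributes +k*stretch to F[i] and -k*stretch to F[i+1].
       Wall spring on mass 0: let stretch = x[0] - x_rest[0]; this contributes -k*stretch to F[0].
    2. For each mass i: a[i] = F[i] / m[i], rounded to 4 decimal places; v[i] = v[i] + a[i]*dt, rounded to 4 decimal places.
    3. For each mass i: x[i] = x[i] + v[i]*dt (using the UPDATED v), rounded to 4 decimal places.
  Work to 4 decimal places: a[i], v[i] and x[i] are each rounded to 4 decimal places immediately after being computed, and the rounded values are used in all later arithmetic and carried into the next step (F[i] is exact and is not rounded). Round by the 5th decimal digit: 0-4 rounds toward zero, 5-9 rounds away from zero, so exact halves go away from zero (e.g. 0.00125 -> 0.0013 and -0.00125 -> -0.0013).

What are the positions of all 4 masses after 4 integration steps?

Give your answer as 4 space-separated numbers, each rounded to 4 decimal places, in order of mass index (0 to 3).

Step 0: x=[6.0000 9.0000 15.0000 22.0000] v=[0.0000 -2.0000 0.0000 0.0000]
Step 1: x=[5.7600 8.8400 15.0800 21.8400] v=[-1.2000 -0.8000 0.4000 -0.8000]
Step 2: x=[5.3056 8.9328 15.2016 21.5392] v=[-2.2720 0.4640 0.6080 -1.5040]
Step 3: x=[4.7169 9.2369 15.3287 21.1314] v=[-2.9434 1.5206 0.6355 -2.0390]
Step 4: x=[4.1125 9.6668 15.4327 20.6594] v=[-3.0222 2.1493 0.5199 -2.3601]

Answer: 4.1125 9.6668 15.4327 20.6594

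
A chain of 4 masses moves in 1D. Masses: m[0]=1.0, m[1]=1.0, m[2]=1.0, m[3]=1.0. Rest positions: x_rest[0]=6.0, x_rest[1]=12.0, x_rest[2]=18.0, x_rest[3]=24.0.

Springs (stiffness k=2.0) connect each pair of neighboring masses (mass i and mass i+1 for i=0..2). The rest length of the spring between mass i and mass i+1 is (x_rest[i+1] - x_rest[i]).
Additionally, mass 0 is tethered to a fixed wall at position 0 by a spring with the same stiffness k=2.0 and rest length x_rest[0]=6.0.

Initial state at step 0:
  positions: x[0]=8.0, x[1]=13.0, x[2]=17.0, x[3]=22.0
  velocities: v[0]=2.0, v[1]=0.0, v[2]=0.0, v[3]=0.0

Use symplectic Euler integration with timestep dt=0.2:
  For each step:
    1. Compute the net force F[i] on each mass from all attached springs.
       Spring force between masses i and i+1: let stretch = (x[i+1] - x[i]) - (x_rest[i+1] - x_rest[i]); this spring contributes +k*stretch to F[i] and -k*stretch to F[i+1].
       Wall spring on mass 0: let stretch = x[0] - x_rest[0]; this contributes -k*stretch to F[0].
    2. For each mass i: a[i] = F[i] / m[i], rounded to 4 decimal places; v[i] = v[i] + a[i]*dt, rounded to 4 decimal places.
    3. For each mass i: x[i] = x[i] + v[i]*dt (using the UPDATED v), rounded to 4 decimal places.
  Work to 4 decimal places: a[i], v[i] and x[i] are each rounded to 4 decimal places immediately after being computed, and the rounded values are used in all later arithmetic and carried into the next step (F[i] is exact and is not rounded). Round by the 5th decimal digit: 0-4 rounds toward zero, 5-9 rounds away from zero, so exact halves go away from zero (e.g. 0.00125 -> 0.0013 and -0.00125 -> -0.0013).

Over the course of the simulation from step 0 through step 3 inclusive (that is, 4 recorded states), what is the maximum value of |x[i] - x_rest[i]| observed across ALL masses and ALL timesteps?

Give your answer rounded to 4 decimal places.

Answer: 2.1600

Derivation:
Step 0: x=[8.0000 13.0000 17.0000 22.0000] v=[2.0000 0.0000 0.0000 0.0000]
Step 1: x=[8.1600 12.9200 17.0800 22.0800] v=[0.8000 -0.4000 0.4000 0.4000]
Step 2: x=[8.0480 12.7920 17.2272 22.2400] v=[-0.5600 -0.6400 0.7360 0.8000]
Step 3: x=[7.6717 12.6393 17.4206 22.4790] v=[-1.8816 -0.7635 0.9670 1.1949]
Max displacement = 2.1600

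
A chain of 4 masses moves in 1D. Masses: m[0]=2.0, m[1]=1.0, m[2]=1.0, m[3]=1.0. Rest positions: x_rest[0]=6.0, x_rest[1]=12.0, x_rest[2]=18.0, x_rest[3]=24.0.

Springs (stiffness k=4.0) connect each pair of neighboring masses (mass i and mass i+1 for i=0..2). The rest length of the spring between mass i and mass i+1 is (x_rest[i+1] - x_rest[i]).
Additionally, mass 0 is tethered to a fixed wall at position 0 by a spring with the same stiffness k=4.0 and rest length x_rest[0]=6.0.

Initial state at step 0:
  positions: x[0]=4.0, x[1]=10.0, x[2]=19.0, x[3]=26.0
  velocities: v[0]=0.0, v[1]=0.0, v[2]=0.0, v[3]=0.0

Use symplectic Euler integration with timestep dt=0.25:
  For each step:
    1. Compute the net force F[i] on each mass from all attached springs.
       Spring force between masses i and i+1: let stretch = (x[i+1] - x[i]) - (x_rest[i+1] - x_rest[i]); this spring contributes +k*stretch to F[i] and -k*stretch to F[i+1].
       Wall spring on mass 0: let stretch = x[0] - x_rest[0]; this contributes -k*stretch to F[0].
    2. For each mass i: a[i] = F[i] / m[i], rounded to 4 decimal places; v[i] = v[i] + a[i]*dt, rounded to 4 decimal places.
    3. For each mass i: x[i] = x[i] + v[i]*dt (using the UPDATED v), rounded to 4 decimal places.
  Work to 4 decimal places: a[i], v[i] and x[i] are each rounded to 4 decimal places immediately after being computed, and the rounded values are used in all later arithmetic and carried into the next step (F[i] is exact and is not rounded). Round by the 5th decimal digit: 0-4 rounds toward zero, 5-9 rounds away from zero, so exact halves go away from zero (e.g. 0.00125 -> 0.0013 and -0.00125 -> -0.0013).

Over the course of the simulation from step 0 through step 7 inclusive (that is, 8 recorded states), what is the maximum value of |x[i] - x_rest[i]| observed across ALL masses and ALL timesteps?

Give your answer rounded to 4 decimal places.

Step 0: x=[4.0000 10.0000 19.0000 26.0000] v=[0.0000 0.0000 0.0000 0.0000]
Step 1: x=[4.2500 10.7500 18.5000 25.7500] v=[1.0000 3.0000 -2.0000 -1.0000]
Step 2: x=[4.7813 11.8125 17.8750 25.1875] v=[2.1250 4.2500 -2.5000 -2.2500]
Step 3: x=[5.5938 12.6328 17.5625 24.2969] v=[3.2500 3.2813 -1.2500 -3.5625]
Step 4: x=[6.5870 12.9258 17.7012 23.2227] v=[3.9726 1.1720 0.5547 -4.2969]
Step 5: x=[7.5491 12.8280 18.0264 22.2681] v=[3.8485 -0.3914 1.3008 -3.8184]
Step 6: x=[8.2275 12.7100 18.1124 21.7531] v=[2.7134 -0.4719 0.3441 -2.0601]
Step 7: x=[8.4377 12.8220 17.7580 21.8279] v=[0.8409 0.4480 -1.4176 0.2992]
Max displacement = 2.4377

Answer: 2.4377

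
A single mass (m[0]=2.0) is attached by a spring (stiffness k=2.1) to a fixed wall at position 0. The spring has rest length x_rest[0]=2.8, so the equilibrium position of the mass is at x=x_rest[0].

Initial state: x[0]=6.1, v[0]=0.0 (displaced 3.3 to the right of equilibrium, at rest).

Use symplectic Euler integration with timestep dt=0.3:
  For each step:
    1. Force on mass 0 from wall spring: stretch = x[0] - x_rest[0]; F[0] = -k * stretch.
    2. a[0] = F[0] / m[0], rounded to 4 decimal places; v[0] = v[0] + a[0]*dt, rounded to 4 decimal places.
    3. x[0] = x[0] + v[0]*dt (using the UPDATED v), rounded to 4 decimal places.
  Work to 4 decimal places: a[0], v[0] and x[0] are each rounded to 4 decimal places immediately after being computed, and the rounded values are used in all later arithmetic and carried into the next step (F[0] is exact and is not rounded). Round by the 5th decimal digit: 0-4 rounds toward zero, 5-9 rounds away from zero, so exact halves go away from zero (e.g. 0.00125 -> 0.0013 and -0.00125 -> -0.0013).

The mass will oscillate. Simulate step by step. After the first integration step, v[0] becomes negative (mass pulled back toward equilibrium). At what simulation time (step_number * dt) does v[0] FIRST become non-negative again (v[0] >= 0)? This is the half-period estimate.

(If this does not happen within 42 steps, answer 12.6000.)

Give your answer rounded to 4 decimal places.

Answer: 3.3000

Derivation:
Step 0: x=[6.1000] v=[0.0000]
Step 1: x=[5.7882] v=[-1.0395]
Step 2: x=[5.1940] v=[-1.9808]
Step 3: x=[4.3735] v=[-2.7349]
Step 4: x=[3.4043] v=[-3.2306]
Step 5: x=[2.3780] v=[-3.4210]
Step 6: x=[1.3916] v=[-3.2881]
Step 7: x=[0.5383] v=[-2.8445]
Step 8: x=[-0.1013] v=[-2.1321]
Step 9: x=[-0.4668] v=[-1.2182]
Step 10: x=[-0.5236] v=[-0.1892]
Step 11: x=[-0.2663] v=[0.8577]
First v>=0 after going negative at step 11, time=3.3000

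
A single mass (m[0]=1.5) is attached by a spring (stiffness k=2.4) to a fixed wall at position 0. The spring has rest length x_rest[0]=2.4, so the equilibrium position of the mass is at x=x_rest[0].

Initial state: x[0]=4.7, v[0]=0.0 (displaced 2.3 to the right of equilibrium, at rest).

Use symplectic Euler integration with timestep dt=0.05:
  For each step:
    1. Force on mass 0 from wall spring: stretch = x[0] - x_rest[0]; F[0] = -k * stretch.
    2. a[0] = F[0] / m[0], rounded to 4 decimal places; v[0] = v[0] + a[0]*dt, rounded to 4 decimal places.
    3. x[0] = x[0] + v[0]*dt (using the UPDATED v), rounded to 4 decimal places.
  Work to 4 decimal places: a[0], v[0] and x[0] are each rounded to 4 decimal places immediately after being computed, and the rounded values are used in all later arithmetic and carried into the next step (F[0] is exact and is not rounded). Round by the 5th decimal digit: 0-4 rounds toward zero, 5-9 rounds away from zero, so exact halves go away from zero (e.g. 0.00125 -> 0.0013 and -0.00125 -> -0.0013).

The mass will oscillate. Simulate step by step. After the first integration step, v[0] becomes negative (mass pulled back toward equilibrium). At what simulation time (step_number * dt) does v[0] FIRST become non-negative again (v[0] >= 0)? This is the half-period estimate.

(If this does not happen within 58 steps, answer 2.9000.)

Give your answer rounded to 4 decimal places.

Answer: 2.5000

Derivation:
Step 0: x=[4.7000] v=[0.0000]
Step 1: x=[4.6908] v=[-0.1840]
Step 2: x=[4.6724] v=[-0.3673]
Step 3: x=[4.6449] v=[-0.5491]
Step 4: x=[4.6085] v=[-0.7287]
Step 5: x=[4.5632] v=[-0.9054]
Step 6: x=[4.5093] v=[-1.0785]
Step 7: x=[4.4469] v=[-1.2472]
Step 8: x=[4.3764] v=[-1.4110]
Step 9: x=[4.2979] v=[-1.5691]
Step 10: x=[4.2119] v=[-1.7209]
Step 11: x=[4.1186] v=[-1.8659]
Step 12: x=[4.0184] v=[-2.0034]
Step 13: x=[3.9118] v=[-2.1329]
Step 14: x=[3.7991] v=[-2.2538]
Step 15: x=[3.6808] v=[-2.3657]
Step 16: x=[3.5574] v=[-2.4682]
Step 17: x=[3.4294] v=[-2.5608]
Step 18: x=[3.2972] v=[-2.6432]
Step 19: x=[3.1615] v=[-2.7150]
Step 20: x=[3.0227] v=[-2.7759]
Step 21: x=[2.8814] v=[-2.8257]
Step 22: x=[2.7382] v=[-2.8642]
Step 23: x=[2.5936] v=[-2.8913]
Step 24: x=[2.4483] v=[-2.9068]
Step 25: x=[2.3028] v=[-2.9107]
Step 26: x=[2.1577] v=[-2.9029]
Step 27: x=[2.0135] v=[-2.8835]
Step 28: x=[1.8709] v=[-2.8526]
Step 29: x=[1.7304] v=[-2.8103]
Step 30: x=[1.5926] v=[-2.7567]
Step 31: x=[1.4580] v=[-2.6921]
Step 32: x=[1.3272] v=[-2.6167]
Step 33: x=[1.2007] v=[-2.5309]
Step 34: x=[1.0790] v=[-2.4350]
Step 35: x=[0.9625] v=[-2.3293]
Step 36: x=[0.8518] v=[-2.2143]
Step 37: x=[0.7473] v=[-2.0904]
Step 38: x=[0.6494] v=[-1.9582]
Step 39: x=[0.5585] v=[-1.8182]
Step 40: x=[0.4750] v=[-1.6709]
Step 41: x=[0.3992] v=[-1.5169]
Step 42: x=[0.3314] v=[-1.3568]
Step 43: x=[0.2718] v=[-1.1913]
Step 44: x=[0.2208] v=[-1.0210]
Step 45: x=[0.1785] v=[-0.8467]
Step 46: x=[0.1451] v=[-0.6690]
Step 47: x=[0.1207] v=[-0.4886]
Step 48: x=[0.1054] v=[-0.3063]
Step 49: x=[0.0993] v=[-0.1227]
Step 50: x=[0.1024] v=[0.0614]
First v>=0 after going negative at step 50, time=2.5000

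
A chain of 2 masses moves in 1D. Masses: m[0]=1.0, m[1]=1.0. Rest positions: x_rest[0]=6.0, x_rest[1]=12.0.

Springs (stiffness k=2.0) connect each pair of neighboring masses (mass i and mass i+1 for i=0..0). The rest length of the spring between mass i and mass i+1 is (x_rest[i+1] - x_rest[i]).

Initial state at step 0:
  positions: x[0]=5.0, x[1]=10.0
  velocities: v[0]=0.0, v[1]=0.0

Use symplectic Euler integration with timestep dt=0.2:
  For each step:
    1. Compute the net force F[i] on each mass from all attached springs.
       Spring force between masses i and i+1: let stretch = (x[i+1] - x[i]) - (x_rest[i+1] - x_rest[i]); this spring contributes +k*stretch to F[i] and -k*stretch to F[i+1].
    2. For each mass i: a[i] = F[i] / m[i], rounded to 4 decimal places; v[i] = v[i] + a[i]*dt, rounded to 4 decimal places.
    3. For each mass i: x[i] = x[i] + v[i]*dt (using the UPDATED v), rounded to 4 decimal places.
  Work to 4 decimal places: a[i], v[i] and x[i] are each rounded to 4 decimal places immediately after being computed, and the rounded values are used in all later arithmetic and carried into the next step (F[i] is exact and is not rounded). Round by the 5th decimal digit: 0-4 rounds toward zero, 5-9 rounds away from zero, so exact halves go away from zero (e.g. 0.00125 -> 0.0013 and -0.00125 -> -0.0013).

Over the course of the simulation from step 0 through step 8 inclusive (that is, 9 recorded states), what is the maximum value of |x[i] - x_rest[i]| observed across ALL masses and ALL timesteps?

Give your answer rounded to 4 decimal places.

Step 0: x=[5.0000 10.0000] v=[0.0000 0.0000]
Step 1: x=[4.9200 10.0800] v=[-0.4000 0.4000]
Step 2: x=[4.7728 10.2272] v=[-0.7360 0.7360]
Step 3: x=[4.5820 10.4180] v=[-0.9542 0.9542]
Step 4: x=[4.3780 10.6220] v=[-1.0198 1.0198]
Step 5: x=[4.1936 10.8064] v=[-0.9222 0.9222]
Step 6: x=[4.0582 10.9418] v=[-0.6771 0.6771]
Step 7: x=[3.9935 11.0065] v=[-0.3237 0.3237]
Step 8: x=[4.0098 10.9902] v=[0.0815 -0.0815]
Max displacement = 2.0065

Answer: 2.0065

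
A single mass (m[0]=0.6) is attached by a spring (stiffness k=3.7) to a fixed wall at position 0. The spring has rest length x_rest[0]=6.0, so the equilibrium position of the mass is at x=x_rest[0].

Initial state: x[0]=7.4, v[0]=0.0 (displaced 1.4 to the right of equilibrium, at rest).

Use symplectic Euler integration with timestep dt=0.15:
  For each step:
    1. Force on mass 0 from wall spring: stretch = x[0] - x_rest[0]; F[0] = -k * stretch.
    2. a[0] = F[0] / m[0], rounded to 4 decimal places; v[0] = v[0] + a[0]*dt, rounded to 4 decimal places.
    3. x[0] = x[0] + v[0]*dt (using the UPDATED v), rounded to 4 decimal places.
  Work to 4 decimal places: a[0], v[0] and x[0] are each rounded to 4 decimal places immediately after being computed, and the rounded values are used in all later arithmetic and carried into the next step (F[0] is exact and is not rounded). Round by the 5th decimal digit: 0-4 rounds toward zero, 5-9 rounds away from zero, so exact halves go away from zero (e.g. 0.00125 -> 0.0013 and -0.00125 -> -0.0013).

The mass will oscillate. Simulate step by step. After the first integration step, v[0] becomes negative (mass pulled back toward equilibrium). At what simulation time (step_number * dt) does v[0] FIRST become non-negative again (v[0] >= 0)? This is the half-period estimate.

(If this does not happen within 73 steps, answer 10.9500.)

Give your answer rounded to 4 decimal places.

Step 0: x=[7.4000] v=[0.0000]
Step 1: x=[7.2058] v=[-1.2950]
Step 2: x=[6.8442] v=[-2.4104]
Step 3: x=[6.3655] v=[-3.1913]
Step 4: x=[5.8361] v=[-3.5294]
Step 5: x=[5.3294] v=[-3.3778]
Step 6: x=[4.9158] v=[-2.7575]
Step 7: x=[4.6526] v=[-1.7546]
Step 8: x=[4.5764] v=[-0.5083]
Step 9: x=[4.6977] v=[0.8085]
First v>=0 after going negative at step 9, time=1.3500

Answer: 1.3500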